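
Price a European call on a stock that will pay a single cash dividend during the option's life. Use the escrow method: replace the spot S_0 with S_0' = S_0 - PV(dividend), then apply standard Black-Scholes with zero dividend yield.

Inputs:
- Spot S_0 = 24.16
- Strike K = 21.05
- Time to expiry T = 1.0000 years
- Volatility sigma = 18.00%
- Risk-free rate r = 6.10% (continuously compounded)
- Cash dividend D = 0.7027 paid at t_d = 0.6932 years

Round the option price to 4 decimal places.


PV(D) = D * exp(-r * t_d) = 0.7027 * 0.95859635 = 0.67360566
S_0' = S_0 - PV(D) = 24.1600 - 0.67360566 = 23.48639434
d1 = (ln(S_0'/K) + (r + sigma^2/2)*T) / (sigma*sqrt(T)) = 1.03733739
d2 = d1 - sigma*sqrt(T) = 0.85733739
exp(-rT) = 0.94082324
N(d1) = 0.85021068; N(d2) = 0.80437077
C = S_0' * N(d1) - K * exp(-rT) * N(d2) = 23.48639434 * 0.85021068 - 21.0500 * 0.94082324 * 0.80437077 = 4.0384

Answer: Price = 4.0384


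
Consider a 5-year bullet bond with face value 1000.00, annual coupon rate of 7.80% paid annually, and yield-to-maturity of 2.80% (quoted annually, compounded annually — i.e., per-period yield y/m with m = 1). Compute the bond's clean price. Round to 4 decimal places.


Coupon per period c = face * coupon_rate / m = 78.000000
Periods per year m = 1; per-period yield y/m = 0.028000
Number of cashflows N = 5
Cashflows (t years, CF_t, discount factor 1/(1+y/m)^(m*t), PV):
  t = 1.0000: CF_t = 78.000000, DF = 0.972763, PV = 75.875486
  t = 2.0000: CF_t = 78.000000, DF = 0.946267, PV = 73.808839
  t = 3.0000: CF_t = 78.000000, DF = 0.920493, PV = 71.798481
  t = 4.0000: CF_t = 78.000000, DF = 0.895422, PV = 69.842881
  t = 5.0000: CF_t = 1078.000000, DF = 0.871033, PV = 938.973180
Price P = sum_t PV_t = 1230.298867

Answer: Price = 1230.2989


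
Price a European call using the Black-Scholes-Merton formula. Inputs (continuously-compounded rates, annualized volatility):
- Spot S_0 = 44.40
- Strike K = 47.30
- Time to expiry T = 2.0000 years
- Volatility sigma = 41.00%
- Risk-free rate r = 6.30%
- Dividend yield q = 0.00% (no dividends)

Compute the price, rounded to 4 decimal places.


Answer: Price = 11.2261

Derivation:
d1 = (ln(S/K) + (r - q + 0.5*sigma^2) * T) / (sigma * sqrt(T)) = 0.39809969
d2 = d1 - sigma * sqrt(T) = -0.18172787
exp(-rT) = 0.88161485; exp(-qT) = 1.00000000
C = S_0 * exp(-qT) * N(d1) - K * exp(-rT) * N(d2)
N(d1) = 0.65472165; N(d2) = 0.42789815
C = 44.4000 * 1.00000000 * 0.65472165 - 47.3000 * 0.88161485 * 0.42789815 = 11.2261


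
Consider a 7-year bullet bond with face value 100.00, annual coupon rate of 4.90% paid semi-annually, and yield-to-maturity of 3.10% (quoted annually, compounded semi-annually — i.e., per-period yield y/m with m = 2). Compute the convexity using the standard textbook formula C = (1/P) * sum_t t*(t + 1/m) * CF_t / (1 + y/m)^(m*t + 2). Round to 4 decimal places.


Answer: Convexity = 41.9698

Derivation:
Coupon per period c = face * coupon_rate / m = 2.450000
Periods per year m = 2; per-period yield y/m = 0.015500
Number of cashflows N = 14
Cashflows (t years, CF_t, discount factor 1/(1+y/m)^(m*t), PV):
  t = 0.5000: CF_t = 2.450000, DF = 0.984737, PV = 2.412605
  t = 1.0000: CF_t = 2.450000, DF = 0.969706, PV = 2.375780
  t = 1.5000: CF_t = 2.450000, DF = 0.954905, PV = 2.339518
  t = 2.0000: CF_t = 2.450000, DF = 0.940330, PV = 2.303808
  t = 2.5000: CF_t = 2.450000, DF = 0.925977, PV = 2.268644
  t = 3.0000: CF_t = 2.450000, DF = 0.911844, PV = 2.234017
  t = 3.5000: CF_t = 2.450000, DF = 0.897926, PV = 2.199918
  t = 4.0000: CF_t = 2.450000, DF = 0.884220, PV = 2.166340
  t = 4.5000: CF_t = 2.450000, DF = 0.870724, PV = 2.133274
  t = 5.0000: CF_t = 2.450000, DF = 0.857434, PV = 2.100713
  t = 5.5000: CF_t = 2.450000, DF = 0.844347, PV = 2.068649
  t = 6.0000: CF_t = 2.450000, DF = 0.831459, PV = 2.037075
  t = 6.5000: CF_t = 2.450000, DF = 0.818768, PV = 2.005982
  t = 7.0000: CF_t = 102.450000, DF = 0.806271, PV = 82.602459
Price P = sum_t PV_t = 111.248784
Convexity numerator sum_t t*(t + 1/m) * CF_t / (1+y/m)^(m*t + 2):
  t = 0.5000: term = 1.169759
  t = 1.0000: term = 3.455713
  t = 1.5000: term = 6.805933
  t = 2.0000: term = 11.170086
  t = 2.5000: term = 16.499389
  t = 3.0000: term = 22.746572
  t = 3.5000: term = 29.865842
  t = 4.0000: term = 37.812841
  t = 4.5000: term = 46.544610
  t = 5.0000: term = 56.019554
  t = 5.5000: term = 66.197405
  t = 6.0000: term = 77.039189
  t = 6.5000: term = 88.507193
  t = 7.0000: term = 4205.255837
Convexity = (1/P) * sum = 4669.089923 / 111.248784 = 41.969807


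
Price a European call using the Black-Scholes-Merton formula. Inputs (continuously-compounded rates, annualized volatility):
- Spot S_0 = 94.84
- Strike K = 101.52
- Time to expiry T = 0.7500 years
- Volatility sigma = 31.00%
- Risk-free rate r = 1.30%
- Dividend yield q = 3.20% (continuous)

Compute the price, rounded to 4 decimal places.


d1 = (ln(S/K) + (r - q + 0.5*sigma^2) * T) / (sigma * sqrt(T)) = -0.17237467
d2 = d1 - sigma * sqrt(T) = -0.44084255
exp(-rT) = 0.99029738; exp(-qT) = 0.97628571
C = S_0 * exp(-qT) * N(d1) - K * exp(-rT) * N(d2)
N(d1) = 0.43157149; N(d2) = 0.32966349
C = 94.8400 * 0.97628571 * 0.43157149 - 101.5200 * 0.99029738 * 0.32966349 = 6.8169

Answer: Price = 6.8169


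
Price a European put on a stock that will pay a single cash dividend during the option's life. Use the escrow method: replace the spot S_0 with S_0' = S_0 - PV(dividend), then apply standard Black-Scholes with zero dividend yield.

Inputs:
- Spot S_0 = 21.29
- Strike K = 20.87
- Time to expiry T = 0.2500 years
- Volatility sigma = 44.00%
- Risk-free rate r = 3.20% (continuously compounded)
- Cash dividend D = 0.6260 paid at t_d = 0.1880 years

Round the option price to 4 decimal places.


Answer: Price = 1.8299

Derivation:
PV(D) = D * exp(-r * t_d) = 0.6260 * 0.99400206 = 0.62224529
S_0' = S_0 - PV(D) = 21.2900 - 0.62224529 = 20.66775471
d1 = (ln(S_0'/K) + (r + sigma^2/2)*T) / (sigma*sqrt(T)) = 0.10210010
d2 = d1 - sigma*sqrt(T) = -0.11789990
exp(-rT) = 0.99203191
N(-d1) = 0.45933861; N(-d2) = 0.54692652
P = K * exp(-rT) * N(-d2) - S_0' * N(-d1) = 20.8700 * 0.99203191 * 0.54692652 - 20.66775471 * 0.45933861 = 1.8299


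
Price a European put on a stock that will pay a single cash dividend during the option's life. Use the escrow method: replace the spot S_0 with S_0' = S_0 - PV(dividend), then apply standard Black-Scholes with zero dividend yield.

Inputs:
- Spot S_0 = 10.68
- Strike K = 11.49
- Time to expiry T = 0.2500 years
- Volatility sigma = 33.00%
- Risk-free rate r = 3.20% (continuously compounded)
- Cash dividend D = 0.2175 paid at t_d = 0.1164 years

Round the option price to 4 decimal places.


PV(D) = D * exp(-r * t_d) = 0.2175 * 0.99628213 = 0.21669136
S_0' = S_0 - PV(D) = 10.6800 - 0.21669136 = 10.46330864
d1 = (ln(S_0'/K) + (r + sigma^2/2)*T) / (sigma*sqrt(T)) = -0.43630224
d2 = d1 - sigma*sqrt(T) = -0.60130224
exp(-rT) = 0.99203191
N(-d1) = 0.66869127; N(-d2) = 0.72618065
P = K * exp(-rT) * N(-d2) - S_0' * N(-d1) = 11.4900 * 0.99203191 * 0.72618065 - 10.46330864 * 0.66869127 = 1.2806

Answer: Price = 1.2806


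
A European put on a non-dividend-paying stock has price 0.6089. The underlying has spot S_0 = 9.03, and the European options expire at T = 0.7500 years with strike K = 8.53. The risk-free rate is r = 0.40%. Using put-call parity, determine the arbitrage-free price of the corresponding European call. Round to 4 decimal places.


Answer: Call price = 1.1345

Derivation:
Put-call parity: C - P = S_0 * exp(-qT) - K * exp(-rT).
S_0 * exp(-qT) = 9.0300 * 1.00000000 = 9.03000000
K * exp(-rT) = 8.5300 * 0.99700450 = 8.50444835
C = P + S*exp(-qT) - K*exp(-rT)
C = 0.6089 + 9.03000000 - 8.50444835 = 1.1345


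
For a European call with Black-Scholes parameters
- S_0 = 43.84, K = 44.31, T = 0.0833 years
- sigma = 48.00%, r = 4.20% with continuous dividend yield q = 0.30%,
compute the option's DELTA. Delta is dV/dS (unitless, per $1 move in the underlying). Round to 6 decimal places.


d1 = 0.0157440083; d2 = -0.1227923407
phi(d1) = 0.3988928398; exp(-qT) = 0.9997501312; exp(-rT) = 0.9965075130
N(d1) = 0.5062806911
Delta = exp(-qT) * N(d1) = 0.9997501312 * 0.5062806911 = 0.506154

Answer: Delta = 0.506154


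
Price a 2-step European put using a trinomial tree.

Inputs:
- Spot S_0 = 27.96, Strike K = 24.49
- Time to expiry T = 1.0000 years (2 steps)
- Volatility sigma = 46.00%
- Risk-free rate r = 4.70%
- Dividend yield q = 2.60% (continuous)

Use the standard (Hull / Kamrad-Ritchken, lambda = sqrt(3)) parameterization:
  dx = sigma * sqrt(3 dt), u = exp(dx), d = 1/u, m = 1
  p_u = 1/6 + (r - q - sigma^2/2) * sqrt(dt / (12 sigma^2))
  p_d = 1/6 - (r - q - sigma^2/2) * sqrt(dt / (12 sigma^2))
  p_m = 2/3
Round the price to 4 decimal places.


dt = T/N = 0.500000; dx = sigma*sqrt(3*dt) = 0.563383
u = exp(dx) = 1.756604; d = 1/u = 0.569280
p_u = 0.129037, p_m = 0.666667, p_d = 0.204297
Discount per step: exp(-r*dt) = 0.976774
Stock lattice S(k, j) with j the centered position index:
  k=0: S(0,+0) = 27.9600
  k=1: S(1,-1) = 15.9171; S(1,+0) = 27.9600; S(1,+1) = 49.1147
  k=2: S(2,-2) = 9.0613; S(2,-1) = 15.9171; S(2,+0) = 27.9600; S(2,+1) = 49.1147; S(2,+2) = 86.2750
Terminal payoffs V(N, j) = max(K - S_T, 0):
  V(2,-2) = 15.428727; V(2,-1) = 8.572927; V(2,+0) = 0.000000; V(2,+1) = 0.000000; V(2,+2) = 0.000000
Backward induction: V(k, j) = exp(-r*dt) * [p_u * V(k+1, j+1) + p_m * V(k+1, j) + p_d * V(k+1, j-1)]
  V(1,-1) = exp(-r*dt) * [p_u*0.000000 + p_m*8.572927 + p_d*15.428727] = 8.661367
  V(1,+0) = exp(-r*dt) * [p_u*0.000000 + p_m*0.000000 + p_d*8.572927] = 1.710741
  V(1,+1) = exp(-r*dt) * [p_u*0.000000 + p_m*0.000000 + p_d*0.000000] = 0.000000
  V(0,+0) = exp(-r*dt) * [p_u*0.000000 + p_m*1.710741 + p_d*8.661367] = 2.842394

Answer: Price = V(0,0) = 2.8424


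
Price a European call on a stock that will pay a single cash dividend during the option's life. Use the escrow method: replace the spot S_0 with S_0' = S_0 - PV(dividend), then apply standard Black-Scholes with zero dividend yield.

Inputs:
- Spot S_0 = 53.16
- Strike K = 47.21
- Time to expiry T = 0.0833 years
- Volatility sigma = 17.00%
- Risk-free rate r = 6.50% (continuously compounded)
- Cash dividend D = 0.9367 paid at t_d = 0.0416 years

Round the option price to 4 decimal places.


Answer: Price = 5.2837

Derivation:
PV(D) = D * exp(-r * t_d) = 0.9367 * 0.99729965 = 0.93417058
S_0' = S_0 - PV(D) = 53.1600 - 0.93417058 = 52.22582942
d1 = (ln(S_0'/K) + (r + sigma^2/2)*T) / (sigma*sqrt(T)) = 2.19280004
d2 = d1 - sigma*sqrt(T) = 2.14373508
exp(-rT) = 0.99460013
N(d1) = 0.98583911; N(d2) = 0.98397294
C = S_0' * N(d1) - K * exp(-rT) * N(d2) = 52.22582942 * 0.98583911 - 47.2100 * 0.99460013 * 0.98397294 = 5.2837


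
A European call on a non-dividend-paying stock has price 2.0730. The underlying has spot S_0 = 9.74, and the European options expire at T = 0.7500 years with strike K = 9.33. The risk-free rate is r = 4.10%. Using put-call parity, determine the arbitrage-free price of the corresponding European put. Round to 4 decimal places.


Put-call parity: C - P = S_0 * exp(-qT) - K * exp(-rT).
S_0 * exp(-qT) = 9.7400 * 1.00000000 = 9.74000000
K * exp(-rT) = 9.3300 * 0.96971797 = 9.04746868
P = C - S*exp(-qT) + K*exp(-rT)
P = 2.0730 - 9.74000000 + 9.04746868 = 1.3805

Answer: Put price = 1.3805


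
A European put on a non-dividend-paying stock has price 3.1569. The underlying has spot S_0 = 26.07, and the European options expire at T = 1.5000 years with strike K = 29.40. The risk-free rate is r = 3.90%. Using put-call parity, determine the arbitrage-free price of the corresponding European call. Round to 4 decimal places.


Answer: Call price = 1.4975

Derivation:
Put-call parity: C - P = S_0 * exp(-qT) - K * exp(-rT).
S_0 * exp(-qT) = 26.0700 * 1.00000000 = 26.07000000
K * exp(-rT) = 29.4000 * 0.94317824 = 27.72944027
C = P + S*exp(-qT) - K*exp(-rT)
C = 3.1569 + 26.07000000 - 27.72944027 = 1.4975


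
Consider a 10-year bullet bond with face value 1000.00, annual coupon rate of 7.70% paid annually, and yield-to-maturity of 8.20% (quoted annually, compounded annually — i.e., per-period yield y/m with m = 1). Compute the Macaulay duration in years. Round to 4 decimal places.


Coupon per period c = face * coupon_rate / m = 77.000000
Periods per year m = 1; per-period yield y/m = 0.082000
Number of cashflows N = 10
Cashflows (t years, CF_t, discount factor 1/(1+y/m)^(m*t), PV):
  t = 1.0000: CF_t = 77.000000, DF = 0.924214, PV = 71.164510
  t = 2.0000: CF_t = 77.000000, DF = 0.854172, PV = 65.771266
  t = 3.0000: CF_t = 77.000000, DF = 0.789438, PV = 60.786753
  t = 4.0000: CF_t = 77.000000, DF = 0.729610, PV = 56.179993
  t = 5.0000: CF_t = 77.000000, DF = 0.674316, PV = 51.922360
  t = 6.0000: CF_t = 77.000000, DF = 0.623213, PV = 47.987393
  t = 7.0000: CF_t = 77.000000, DF = 0.575982, PV = 44.350641
  t = 8.0000: CF_t = 77.000000, DF = 0.532331, PV = 40.989502
  t = 9.0000: CF_t = 77.000000, DF = 0.491988, PV = 37.883088
  t = 10.0000: CF_t = 1077.000000, DF = 0.454703, PV = 489.714649
Price P = sum_t PV_t = 966.750156
Macaulay numerator sum_t t * PV_t:
  t * PV_t at t = 1.0000: 71.164510
  t * PV_t at t = 2.0000: 131.542533
  t * PV_t at t = 3.0000: 182.360258
  t * PV_t at t = 4.0000: 224.719973
  t * PV_t at t = 5.0000: 259.611798
  t * PV_t at t = 6.0000: 287.924361
  t * PV_t at t = 7.0000: 310.454486
  t * PV_t at t = 8.0000: 327.916014
  t * PV_t at t = 9.0000: 340.947796
  t * PV_t at t = 10.0000: 4897.146492
Macaulay duration D = (sum_t t * PV_t) / P = 7033.788220 / 966.750156 = 7.275704

Answer: Macaulay duration = 7.2757 years


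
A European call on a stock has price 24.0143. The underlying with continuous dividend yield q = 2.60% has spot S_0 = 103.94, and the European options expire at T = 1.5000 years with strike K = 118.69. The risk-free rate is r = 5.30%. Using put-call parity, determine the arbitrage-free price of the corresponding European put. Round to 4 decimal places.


Put-call parity: C - P = S_0 * exp(-qT) - K * exp(-rT).
S_0 * exp(-qT) = 103.9400 * 0.96175071 = 99.96436871
K * exp(-rT) = 118.6900 * 0.92357802 = 109.61947519
P = C - S*exp(-qT) + K*exp(-rT)
P = 24.0143 - 99.96436871 + 109.61947519 = 33.6694

Answer: Put price = 33.6694


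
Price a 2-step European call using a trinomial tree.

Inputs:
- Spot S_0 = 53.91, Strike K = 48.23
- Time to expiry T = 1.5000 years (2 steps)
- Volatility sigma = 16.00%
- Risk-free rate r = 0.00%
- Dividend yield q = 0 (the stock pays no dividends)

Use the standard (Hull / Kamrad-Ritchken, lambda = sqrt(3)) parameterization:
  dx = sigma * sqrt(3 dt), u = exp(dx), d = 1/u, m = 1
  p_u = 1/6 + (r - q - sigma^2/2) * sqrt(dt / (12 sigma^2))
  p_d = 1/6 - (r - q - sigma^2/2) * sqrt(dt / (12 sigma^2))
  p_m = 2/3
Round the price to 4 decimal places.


Answer: Price = V(0,0) = 7.6425

Derivation:
dt = T/N = 0.750000; dx = sigma*sqrt(3*dt) = 0.240000
u = exp(dx) = 1.271249; d = 1/u = 0.786628
p_u = 0.146667, p_m = 0.666667, p_d = 0.186667
Discount per step: exp(-r*dt) = 1.000000
Stock lattice S(k, j) with j the centered position index:
  k=0: S(0,+0) = 53.9100
  k=1: S(1,-1) = 42.4071; S(1,+0) = 53.9100; S(1,+1) = 68.5330
  k=2: S(2,-2) = 33.3586; S(2,-1) = 42.4071; S(2,+0) = 53.9100; S(2,+1) = 68.5330; S(2,+2) = 87.1226
Terminal payoffs V(N, j) = max(S_T - K, 0):
  V(2,-2) = 0.000000; V(2,-1) = 0.000000; V(2,+0) = 5.680000; V(2,+1) = 20.303042; V(2,+2) = 38.892571
Backward induction: V(k, j) = exp(-r*dt) * [p_u * V(k+1, j+1) + p_m * V(k+1, j) + p_d * V(k+1, j-1)]
  V(1,-1) = exp(-r*dt) * [p_u*5.680000 + p_m*0.000000 + p_d*0.000000] = 0.833067
  V(1,+0) = exp(-r*dt) * [p_u*20.303042 + p_m*5.680000 + p_d*0.000000] = 6.764446
  V(1,+1) = exp(-r*dt) * [p_u*38.892571 + p_m*20.303042 + p_d*5.680000] = 20.299872
  V(0,+0) = exp(-r*dt) * [p_u*20.299872 + p_m*6.764446 + p_d*0.833067] = 7.642451


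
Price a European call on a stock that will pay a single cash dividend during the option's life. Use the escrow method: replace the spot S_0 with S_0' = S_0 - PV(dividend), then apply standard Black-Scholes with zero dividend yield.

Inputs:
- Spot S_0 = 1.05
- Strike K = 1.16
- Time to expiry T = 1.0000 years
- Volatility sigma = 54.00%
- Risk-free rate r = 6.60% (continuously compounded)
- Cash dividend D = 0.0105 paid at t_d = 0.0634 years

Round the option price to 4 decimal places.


PV(D) = D * exp(-r * t_d) = 0.0105 * 0.99582434 = 0.01045616
S_0' = S_0 - PV(D) = 1.0500 - 0.01045616 = 1.03954384
d1 = (ln(S_0'/K) + (r + sigma^2/2)*T) / (sigma*sqrt(T)) = 0.18918889
d2 = d1 - sigma*sqrt(T) = -0.35081111
exp(-rT) = 0.93613086
N(d1) = 0.57502761; N(d2) = 0.36286503
C = S_0' * N(d1) - K * exp(-rT) * N(d2) = 1.03954384 * 0.57502761 - 1.1600 * 0.93613086 * 0.36286503 = 0.2037

Answer: Price = 0.2037


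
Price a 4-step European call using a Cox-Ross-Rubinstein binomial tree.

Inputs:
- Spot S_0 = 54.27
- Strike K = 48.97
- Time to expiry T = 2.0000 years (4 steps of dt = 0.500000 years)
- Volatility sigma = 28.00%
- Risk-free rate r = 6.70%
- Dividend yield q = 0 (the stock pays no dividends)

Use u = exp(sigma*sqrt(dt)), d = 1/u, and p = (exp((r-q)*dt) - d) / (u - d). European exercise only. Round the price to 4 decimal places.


dt = T/N = 0.500000
u = exp(sigma*sqrt(dt)) = 1.218950; d = 1/u = 0.820378
p = (exp((r-q)*dt) - d) / (u - d) = 0.536137
Discount per step: exp(-r*dt) = 0.967055
Stock lattice S(k, i) with i counting down-moves:
  k=0: S(0,0) = 54.2700
  k=1: S(1,0) = 66.1524; S(1,1) = 44.5219
  k=2: S(2,0) = 80.6365; S(2,1) = 54.2700; S(2,2) = 36.5248
  k=3: S(3,0) = 98.2919; S(3,1) = 66.1524; S(3,2) = 44.5219; S(3,3) = 29.9642
  k=4: S(4,0) = 119.8129; S(4,1) = 80.6365; S(4,2) = 54.2700; S(4,3) = 36.5248; S(4,4) = 24.5819
Terminal payoffs V(N, i) = max(S_T - K, 0):
  V(4,0) = 70.842879; V(4,1) = 31.666499; V(4,2) = 5.300000; V(4,3) = 0.000000; V(4,4) = 0.000000
Backward induction: V(k, i) = exp(-r*dt) * [p * V(k+1, i) + (1-p) * V(k+1, i+1)].
  V(3,0) = exp(-r*dt) * [p*70.842879 + (1-p)*31.666499] = 50.935188
  V(3,1) = exp(-r*dt) * [p*31.666499 + (1-p)*5.300000] = 18.795742
  V(3,2) = exp(-r*dt) * [p*5.300000 + (1-p)*0.000000] = 2.747914
  V(3,3) = exp(-r*dt) * [p*0.000000 + (1-p)*0.000000] = 0.000000
  V(2,0) = exp(-r*dt) * [p*50.935188 + (1-p)*18.795742] = 34.839990
  V(2,1) = exp(-r*dt) * [p*18.795742 + (1-p)*2.747914] = 10.977769
  V(2,2) = exp(-r*dt) * [p*2.747914 + (1-p)*0.000000] = 1.424722
  V(1,0) = exp(-r*dt) * [p*34.839990 + (1-p)*10.977769] = 22.988053
  V(1,1) = exp(-r*dt) * [p*10.977769 + (1-p)*1.424722] = 6.330794
  V(0,0) = exp(-r*dt) * [p*22.988053 + (1-p)*6.330794] = 14.758585

Answer: Price = V(0,0) = 14.7586


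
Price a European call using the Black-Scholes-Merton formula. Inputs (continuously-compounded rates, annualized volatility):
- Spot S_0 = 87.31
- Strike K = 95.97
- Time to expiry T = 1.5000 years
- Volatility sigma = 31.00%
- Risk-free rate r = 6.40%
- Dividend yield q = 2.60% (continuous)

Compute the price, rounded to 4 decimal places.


Answer: Price = 11.3396

Derivation:
d1 = (ln(S/K) + (r - q + 0.5*sigma^2) * T) / (sigma * sqrt(T)) = 0.09087965
d2 = d1 - sigma * sqrt(T) = -0.28879126
exp(-rT) = 0.90846402; exp(-qT) = 0.96175071
C = S_0 * exp(-qT) * N(d1) - K * exp(-rT) * N(d2)
N(d1) = 0.53620589; N(d2) = 0.38637056
C = 87.3100 * 0.96175071 * 0.53620589 - 95.9700 * 0.90846402 * 0.38637056 = 11.3396


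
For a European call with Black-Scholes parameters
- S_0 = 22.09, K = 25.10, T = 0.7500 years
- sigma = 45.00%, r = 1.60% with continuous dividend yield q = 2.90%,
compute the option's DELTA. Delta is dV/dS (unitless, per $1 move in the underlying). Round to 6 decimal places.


d1 = -0.1579510471; d2 = -0.5476624788
phi(d1) = 0.3939966785; exp(-qT) = 0.9784848257; exp(-rT) = 0.9880717129
N(d1) = 0.4372476866
Delta = exp(-qT) * N(d1) = 0.9784848257 * 0.4372476866 = 0.427840

Answer: Delta = 0.427840


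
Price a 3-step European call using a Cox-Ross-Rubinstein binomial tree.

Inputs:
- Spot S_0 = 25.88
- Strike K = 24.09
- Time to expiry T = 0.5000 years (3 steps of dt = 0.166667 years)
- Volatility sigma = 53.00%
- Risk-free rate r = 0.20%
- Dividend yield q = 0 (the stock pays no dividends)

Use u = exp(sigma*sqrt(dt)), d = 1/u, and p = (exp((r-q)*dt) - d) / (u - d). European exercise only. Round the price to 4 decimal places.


dt = T/N = 0.166667
u = exp(sigma*sqrt(dt)) = 1.241564; d = 1/u = 0.805436
p = (exp((r-q)*dt) - d) / (u - d) = 0.446882
Discount per step: exp(-r*dt) = 0.999667
Stock lattice S(k, i) with i counting down-moves:
  k=0: S(0,0) = 25.8800
  k=1: S(1,0) = 32.1317; S(1,1) = 20.8447
  k=2: S(2,0) = 39.8935; S(2,1) = 25.8800; S(2,2) = 16.7891
  k=3: S(3,0) = 49.5303; S(3,1) = 32.1317; S(3,2) = 20.8447; S(3,3) = 13.5225
Terminal payoffs V(N, i) = max(S_T - K, 0):
  V(3,0) = 25.440332; V(3,1) = 8.041667; V(3,2) = 0.000000; V(3,3) = 0.000000
Backward induction: V(k, i) = exp(-r*dt) * [p * V(k+1, i) + (1-p) * V(k+1, i+1)].
  V(2,0) = exp(-r*dt) * [p*25.440332 + (1-p)*8.041667] = 15.811539
  V(2,1) = exp(-r*dt) * [p*8.041667 + (1-p)*0.000000] = 3.592475
  V(2,2) = exp(-r*dt) * [p*0.000000 + (1-p)*0.000000] = 0.000000
  V(1,0) = exp(-r*dt) * [p*15.811539 + (1-p)*3.592475] = 9.049933
  V(1,1) = exp(-r*dt) * [p*3.592475 + (1-p)*0.000000] = 1.604876
  V(0,0) = exp(-r*dt) * [p*9.049933 + (1-p)*1.604876] = 4.930291

Answer: Price = V(0,0) = 4.9303


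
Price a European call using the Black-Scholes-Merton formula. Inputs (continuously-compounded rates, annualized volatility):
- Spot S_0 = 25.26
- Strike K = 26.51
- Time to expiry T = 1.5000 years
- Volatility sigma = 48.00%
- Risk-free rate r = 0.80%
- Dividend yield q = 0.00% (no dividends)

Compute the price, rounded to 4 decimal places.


d1 = (ln(S/K) + (r - q + 0.5*sigma^2) * T) / (sigma * sqrt(T)) = 0.23219138
d2 = d1 - sigma * sqrt(T) = -0.35568616
exp(-rT) = 0.98807171; exp(-qT) = 1.00000000
C = S_0 * exp(-qT) * N(d1) - K * exp(-rT) * N(d2)
N(d1) = 0.59180531; N(d2) = 0.36103781
C = 25.2600 * 1.00000000 * 0.59180531 - 26.5100 * 0.98807171 * 0.36103781 = 5.4921

Answer: Price = 5.4921


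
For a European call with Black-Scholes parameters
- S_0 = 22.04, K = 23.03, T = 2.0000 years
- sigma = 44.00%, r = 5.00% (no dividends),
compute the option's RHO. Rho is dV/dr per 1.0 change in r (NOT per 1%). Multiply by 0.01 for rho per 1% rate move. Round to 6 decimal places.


Answer: Rho = 17.193074

Derivation:
d1 = 0.4012208576; d2 = -0.2210331099
phi(d1) = 0.3680900677; exp(-qT) = 1.0000000000; exp(-rT) = 0.9048374180
N(d2) = 0.4125333263
Rho = K*T*exp(-rT)*N(d2) = 23.0300 * 2.0000 * 0.9048374180 * 0.4125333263 = 17.193074


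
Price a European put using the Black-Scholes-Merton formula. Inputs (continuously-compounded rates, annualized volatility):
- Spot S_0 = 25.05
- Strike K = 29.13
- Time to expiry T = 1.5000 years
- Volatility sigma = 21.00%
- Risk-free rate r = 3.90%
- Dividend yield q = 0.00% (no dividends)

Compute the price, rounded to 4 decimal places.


d1 = (ln(S/K) + (r - q + 0.5*sigma^2) * T) / (sigma * sqrt(T)) = -0.23063985
d2 = d1 - sigma * sqrt(T) = -0.48783627
exp(-rT) = 0.94317824; exp(-qT) = 1.00000000
P = K * exp(-rT) * N(-d2) - S_0 * exp(-qT) * N(-d1)
N(-d1) = 0.59120270; N(-d2) = 0.68716709
P = 29.1300 * 0.94317824 * 0.68716709 - 25.0500 * 1.00000000 * 0.59120270 = 4.0701

Answer: Price = 4.0701


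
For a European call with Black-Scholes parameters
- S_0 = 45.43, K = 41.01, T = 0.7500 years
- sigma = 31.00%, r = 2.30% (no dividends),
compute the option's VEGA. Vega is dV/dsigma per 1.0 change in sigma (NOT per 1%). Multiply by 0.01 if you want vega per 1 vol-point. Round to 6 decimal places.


Answer: Vega = 13.267774

Derivation:
d1 = 0.5797499618; d2 = 0.3112820866
phi(d1) = 0.3372288354; exp(-qT) = 1.0000000000; exp(-rT) = 0.9828979294
Vega = S * exp(-qT) * phi(d1) * sqrt(T) = 45.4300 * 1.0000000000 * 0.3372288354 * 0.8660254038 = 13.267774


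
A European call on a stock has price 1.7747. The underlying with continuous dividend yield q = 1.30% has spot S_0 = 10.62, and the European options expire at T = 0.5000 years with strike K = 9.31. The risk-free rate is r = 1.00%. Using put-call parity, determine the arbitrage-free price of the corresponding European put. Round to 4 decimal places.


Answer: Put price = 0.4871

Derivation:
Put-call parity: C - P = S_0 * exp(-qT) - K * exp(-rT).
S_0 * exp(-qT) = 10.6200 * 0.99352108 = 10.55119386
K * exp(-rT) = 9.3100 * 0.99501248 = 9.26356618
P = C - S*exp(-qT) + K*exp(-rT)
P = 1.7747 - 10.55119386 + 9.26356618 = 0.4871


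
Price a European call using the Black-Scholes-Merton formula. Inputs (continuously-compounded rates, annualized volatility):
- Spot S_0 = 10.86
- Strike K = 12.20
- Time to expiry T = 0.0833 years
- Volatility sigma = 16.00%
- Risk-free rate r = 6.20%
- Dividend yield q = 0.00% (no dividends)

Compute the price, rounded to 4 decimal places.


d1 = (ln(S/K) + (r - q + 0.5*sigma^2) * T) / (sigma * sqrt(T)) = -2.38461887
d2 = d1 - sigma * sqrt(T) = -2.43079765
exp(-rT) = 0.99484871; exp(-qT) = 1.00000000
C = S_0 * exp(-qT) * N(d1) - K * exp(-rT) * N(d2)
N(d1) = 0.00854841; N(d2) = 0.00753281
C = 10.8600 * 1.00000000 * 0.00854841 - 12.2000 * 0.99484871 * 0.00753281 = 0.0014

Answer: Price = 0.0014


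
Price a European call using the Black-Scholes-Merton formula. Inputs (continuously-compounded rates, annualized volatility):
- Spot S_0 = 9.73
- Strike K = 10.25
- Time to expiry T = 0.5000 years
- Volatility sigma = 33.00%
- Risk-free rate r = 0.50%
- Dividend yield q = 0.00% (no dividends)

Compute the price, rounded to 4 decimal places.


d1 = (ln(S/K) + (r - q + 0.5*sigma^2) * T) / (sigma * sqrt(T)) = -0.09573287
d2 = d1 - sigma * sqrt(T) = -0.32907811
exp(-rT) = 0.99750312; exp(-qT) = 1.00000000
C = S_0 * exp(-qT) * N(d1) - K * exp(-rT) * N(d2)
N(d1) = 0.46186637; N(d2) = 0.37104833
C = 9.7300 * 1.00000000 * 0.46186637 - 10.2500 * 0.99750312 * 0.37104833 = 0.7002

Answer: Price = 0.7002


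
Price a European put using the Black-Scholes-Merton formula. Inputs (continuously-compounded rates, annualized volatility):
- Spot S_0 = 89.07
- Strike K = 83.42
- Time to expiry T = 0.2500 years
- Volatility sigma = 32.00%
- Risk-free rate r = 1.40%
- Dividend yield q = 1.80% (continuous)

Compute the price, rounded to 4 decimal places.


Answer: Price = 3.1449

Derivation:
d1 = (ln(S/K) + (r - q + 0.5*sigma^2) * T) / (sigma * sqrt(T)) = 0.48334055
d2 = d1 - sigma * sqrt(T) = 0.32334055
exp(-rT) = 0.99650612; exp(-qT) = 0.99551011
P = K * exp(-rT) * N(-d2) - S_0 * exp(-qT) * N(-d1)
N(-d1) = 0.31442697; N(-d2) = 0.37321867
P = 83.4200 * 0.99650612 * 0.37321867 - 89.0700 * 0.99551011 * 0.31442697 = 3.1449


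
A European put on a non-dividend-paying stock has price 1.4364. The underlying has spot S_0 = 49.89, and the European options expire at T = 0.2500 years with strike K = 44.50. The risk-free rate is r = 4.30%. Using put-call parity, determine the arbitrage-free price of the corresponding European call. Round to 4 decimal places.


Put-call parity: C - P = S_0 * exp(-qT) - K * exp(-rT).
S_0 * exp(-qT) = 49.8900 * 1.00000000 = 49.89000000
K * exp(-rT) = 44.5000 * 0.98930757 = 44.02418708
C = P + S*exp(-qT) - K*exp(-rT)
C = 1.4364 + 49.89000000 - 44.02418708 = 7.3022

Answer: Call price = 7.3022


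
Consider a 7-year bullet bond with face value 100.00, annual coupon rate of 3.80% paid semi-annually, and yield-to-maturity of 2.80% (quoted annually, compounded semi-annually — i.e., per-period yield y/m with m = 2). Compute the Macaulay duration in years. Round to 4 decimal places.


Coupon per period c = face * coupon_rate / m = 1.900000
Periods per year m = 2; per-period yield y/m = 0.014000
Number of cashflows N = 14
Cashflows (t years, CF_t, discount factor 1/(1+y/m)^(m*t), PV):
  t = 0.5000: CF_t = 1.900000, DF = 0.986193, PV = 1.873767
  t = 1.0000: CF_t = 1.900000, DF = 0.972577, PV = 1.847897
  t = 1.5000: CF_t = 1.900000, DF = 0.959149, PV = 1.822383
  t = 2.0000: CF_t = 1.900000, DF = 0.945906, PV = 1.797222
  t = 2.5000: CF_t = 1.900000, DF = 0.932847, PV = 1.772409
  t = 3.0000: CF_t = 1.900000, DF = 0.919967, PV = 1.747937
  t = 3.5000: CF_t = 1.900000, DF = 0.907265, PV = 1.723804
  t = 4.0000: CF_t = 1.900000, DF = 0.894739, PV = 1.700004
  t = 4.5000: CF_t = 1.900000, DF = 0.882386, PV = 1.676533
  t = 5.0000: CF_t = 1.900000, DF = 0.870203, PV = 1.653385
  t = 5.5000: CF_t = 1.900000, DF = 0.858188, PV = 1.630557
  t = 6.0000: CF_t = 1.900000, DF = 0.846339, PV = 1.608045
  t = 6.5000: CF_t = 1.900000, DF = 0.834654, PV = 1.585843
  t = 7.0000: CF_t = 101.900000, DF = 0.823130, PV = 83.876986
Price P = sum_t PV_t = 106.316772
Macaulay numerator sum_t t * PV_t:
  t * PV_t at t = 0.5000: 0.936884
  t * PV_t at t = 1.0000: 1.847897
  t * PV_t at t = 1.5000: 2.733575
  t * PV_t at t = 2.0000: 3.594444
  t * PV_t at t = 2.5000: 4.431021
  t * PV_t at t = 3.0000: 5.243812
  t * PV_t at t = 3.5000: 6.033314
  t * PV_t at t = 4.0000: 6.800016
  t * PV_t at t = 4.5000: 7.544397
  t * PV_t at t = 5.0000: 8.266926
  t * PV_t at t = 5.5000: 8.968066
  t * PV_t at t = 6.0000: 9.648269
  t * PV_t at t = 6.5000: 10.307979
  t * PV_t at t = 7.0000: 587.138899
Macaulay duration D = (sum_t t * PV_t) / P = 663.495500 / 106.316772 = 6.240742

Answer: Macaulay duration = 6.2407 years


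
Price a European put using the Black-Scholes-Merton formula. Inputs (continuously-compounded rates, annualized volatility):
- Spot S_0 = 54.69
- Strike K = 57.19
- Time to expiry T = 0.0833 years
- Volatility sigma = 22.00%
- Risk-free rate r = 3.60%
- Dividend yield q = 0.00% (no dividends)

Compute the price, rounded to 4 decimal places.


Answer: Price = 2.8734

Derivation:
d1 = (ln(S/K) + (r - q + 0.5*sigma^2) * T) / (sigma * sqrt(T)) = -0.62497841
d2 = d1 - sigma * sqrt(T) = -0.68847423
exp(-rT) = 0.99700569; exp(-qT) = 1.00000000
P = K * exp(-rT) * N(-d2) - S_0 * exp(-qT) * N(-d1)
N(-d1) = 0.73400738; N(-d2) = 0.75442290
P = 57.1900 * 0.99700569 * 0.75442290 - 54.6900 * 1.00000000 * 0.73400738 = 2.8734


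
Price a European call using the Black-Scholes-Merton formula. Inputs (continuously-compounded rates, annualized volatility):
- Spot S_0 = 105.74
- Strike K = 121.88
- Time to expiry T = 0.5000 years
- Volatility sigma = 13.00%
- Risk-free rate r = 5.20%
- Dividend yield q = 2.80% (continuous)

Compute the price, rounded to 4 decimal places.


d1 = (ln(S/K) + (r - q + 0.5*sigma^2) * T) / (sigma * sqrt(T)) = -1.36883584
d2 = d1 - sigma * sqrt(T) = -1.46075972
exp(-rT) = 0.97433509; exp(-qT) = 0.98609754
C = S_0 * exp(-qT) * N(d1) - K * exp(-rT) * N(d2)
N(d1) = 0.08552530; N(d2) = 0.07204070
C = 105.7400 * 0.98609754 * 0.08552530 - 121.8800 * 0.97433509 * 0.07204070 = 0.3627

Answer: Price = 0.3627


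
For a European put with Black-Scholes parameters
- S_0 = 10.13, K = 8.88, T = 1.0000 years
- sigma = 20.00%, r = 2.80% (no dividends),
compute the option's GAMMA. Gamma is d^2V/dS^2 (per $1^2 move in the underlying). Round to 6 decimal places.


d1 = 0.8984988063; d2 = 0.6984988063
phi(d1) = 0.2664446936; exp(-qT) = 1.0000000000; exp(-rT) = 0.9723883668
Gamma = exp(-qT) * phi(d1) / (S * sigma * sqrt(T)) = 1.0000000000 * 0.2664446936 / (10.1300 * 0.2000 * 1.0000000000) = 0.131513

Answer: Gamma = 0.131513


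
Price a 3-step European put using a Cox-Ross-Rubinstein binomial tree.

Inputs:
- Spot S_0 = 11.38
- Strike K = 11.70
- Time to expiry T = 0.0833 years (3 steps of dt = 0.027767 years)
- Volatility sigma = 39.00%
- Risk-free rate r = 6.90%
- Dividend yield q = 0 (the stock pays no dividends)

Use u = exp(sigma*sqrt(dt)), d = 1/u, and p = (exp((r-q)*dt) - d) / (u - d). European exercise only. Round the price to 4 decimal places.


dt = T/N = 0.027767
u = exp(sigma*sqrt(dt)) = 1.067145; d = 1/u = 0.937080
p = (exp((r-q)*dt) - d) / (u - d) = 0.498503
Discount per step: exp(-r*dt) = 0.998086
Stock lattice S(k, i) with i counting down-moves:
  k=0: S(0,0) = 11.3800
  k=1: S(1,0) = 12.1441; S(1,1) = 10.6640
  k=2: S(2,0) = 12.9595; S(2,1) = 11.3800; S(2,2) = 9.9930
  k=3: S(3,0) = 13.8297; S(3,1) = 12.1441; S(3,2) = 10.6640; S(3,3) = 9.3642
Terminal payoffs V(N, i) = max(K - S_T, 0):
  V(3,0) = 0.000000; V(3,1) = 0.000000; V(3,2) = 1.036034; V(3,3) = 2.335776
Backward induction: V(k, i) = exp(-r*dt) * [p * V(k+1, i) + (1-p) * V(k+1, i+1)].
  V(2,0) = exp(-r*dt) * [p*0.000000 + (1-p)*0.000000] = 0.000000
  V(2,1) = exp(-r*dt) * [p*0.000000 + (1-p)*1.036034] = 0.518573
  V(2,2) = exp(-r*dt) * [p*1.036034 + (1-p)*2.335776] = 1.684620
  V(1,0) = exp(-r*dt) * [p*0.000000 + (1-p)*0.518573] = 0.259565
  V(1,1) = exp(-r*dt) * [p*0.518573 + (1-p)*1.684620] = 1.101230
  V(0,0) = exp(-r*dt) * [p*0.259565 + (1-p)*1.101230] = 0.680352

Answer: Price = V(0,0) = 0.6804


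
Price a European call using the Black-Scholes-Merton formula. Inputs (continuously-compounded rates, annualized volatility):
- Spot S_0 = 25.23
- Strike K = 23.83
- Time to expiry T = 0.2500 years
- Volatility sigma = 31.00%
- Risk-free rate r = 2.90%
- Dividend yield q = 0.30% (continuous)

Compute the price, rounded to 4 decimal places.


d1 = (ln(S/K) + (r - q + 0.5*sigma^2) * T) / (sigma * sqrt(T)) = 0.48774820
d2 = d1 - sigma * sqrt(T) = 0.33274820
exp(-rT) = 0.99277622; exp(-qT) = 0.99925028
C = S_0 * exp(-qT) * N(d1) - K * exp(-rT) * N(d2)
N(d1) = 0.68713590; N(d2) = 0.63033782
C = 25.2300 * 0.99925028 * 0.68713590 - 23.8300 * 0.99277622 * 0.63033782 = 2.4110

Answer: Price = 2.4110


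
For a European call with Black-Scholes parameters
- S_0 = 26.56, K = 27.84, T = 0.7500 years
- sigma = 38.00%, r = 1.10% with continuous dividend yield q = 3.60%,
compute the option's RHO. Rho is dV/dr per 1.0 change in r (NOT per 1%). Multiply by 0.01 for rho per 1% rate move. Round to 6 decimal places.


d1 = -0.0354538976; d2 = -0.3645435510
phi(d1) = 0.3986916282; exp(-qT) = 0.9733612415; exp(-rT) = 0.9917839379
N(d2) = 0.3577260794
Rho = K*T*exp(-rT)*N(d2) = 27.8400 * 0.7500 * 0.9917839379 * 0.3577260794 = 7.407952

Answer: Rho = 7.407952


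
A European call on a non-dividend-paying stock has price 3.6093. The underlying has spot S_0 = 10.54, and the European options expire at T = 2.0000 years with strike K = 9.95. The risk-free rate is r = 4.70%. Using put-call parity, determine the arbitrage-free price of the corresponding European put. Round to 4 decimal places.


Put-call parity: C - P = S_0 * exp(-qT) - K * exp(-rT).
S_0 * exp(-qT) = 10.5400 * 1.00000000 = 10.54000000
K * exp(-rT) = 9.9500 * 0.91028276 = 9.05731348
P = C - S*exp(-qT) + K*exp(-rT)
P = 3.6093 - 10.54000000 + 9.05731348 = 2.1266

Answer: Put price = 2.1266


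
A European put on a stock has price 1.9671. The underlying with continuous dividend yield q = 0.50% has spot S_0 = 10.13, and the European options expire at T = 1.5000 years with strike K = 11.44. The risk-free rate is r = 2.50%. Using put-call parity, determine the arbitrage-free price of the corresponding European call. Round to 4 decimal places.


Put-call parity: C - P = S_0 * exp(-qT) - K * exp(-rT).
S_0 * exp(-qT) = 10.1300 * 0.99252805 = 10.05430920
K * exp(-rT) = 11.4400 * 0.96319442 = 11.01894414
C = P + S*exp(-qT) - K*exp(-rT)
C = 1.9671 + 10.05430920 - 11.01894414 = 1.0025

Answer: Call price = 1.0025


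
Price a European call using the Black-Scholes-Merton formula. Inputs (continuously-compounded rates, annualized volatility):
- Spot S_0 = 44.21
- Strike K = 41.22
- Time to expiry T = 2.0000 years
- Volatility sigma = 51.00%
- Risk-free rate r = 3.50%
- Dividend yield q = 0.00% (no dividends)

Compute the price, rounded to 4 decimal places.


Answer: Price = 14.7342

Derivation:
d1 = (ln(S/K) + (r - q + 0.5*sigma^2) * T) / (sigma * sqrt(T)) = 0.55477024
d2 = d1 - sigma * sqrt(T) = -0.16647868
exp(-rT) = 0.93239382; exp(-qT) = 1.00000000
C = S_0 * exp(-qT) * N(d1) - K * exp(-rT) * N(d2)
N(d1) = 0.71047409; N(d2) = 0.43389013
C = 44.2100 * 1.00000000 * 0.71047409 - 41.2200 * 0.93239382 * 0.43389013 = 14.7342


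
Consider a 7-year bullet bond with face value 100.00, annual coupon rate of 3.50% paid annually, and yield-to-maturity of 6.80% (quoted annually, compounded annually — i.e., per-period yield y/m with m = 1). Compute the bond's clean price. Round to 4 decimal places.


Coupon per period c = face * coupon_rate / m = 3.500000
Periods per year m = 1; per-period yield y/m = 0.068000
Number of cashflows N = 7
Cashflows (t years, CF_t, discount factor 1/(1+y/m)^(m*t), PV):
  t = 1.0000: CF_t = 3.500000, DF = 0.936330, PV = 3.277154
  t = 2.0000: CF_t = 3.500000, DF = 0.876713, PV = 3.068496
  t = 3.0000: CF_t = 3.500000, DF = 0.820892, PV = 2.873123
  t = 4.0000: CF_t = 3.500000, DF = 0.768626, PV = 2.690190
  t = 5.0000: CF_t = 3.500000, DF = 0.719687, PV = 2.518905
  t = 6.0000: CF_t = 3.500000, DF = 0.673864, PV = 2.358525
  t = 7.0000: CF_t = 103.500000, DF = 0.630959, PV = 65.304270
Price P = sum_t PV_t = 82.090664

Answer: Price = 82.0907


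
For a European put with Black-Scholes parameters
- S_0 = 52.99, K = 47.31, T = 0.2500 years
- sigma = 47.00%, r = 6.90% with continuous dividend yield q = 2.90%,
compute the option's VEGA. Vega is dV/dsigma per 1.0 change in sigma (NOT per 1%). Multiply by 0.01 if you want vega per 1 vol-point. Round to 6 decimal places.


Answer: Vega = 8.536461

Derivation:
d1 = 0.6425277739; d2 = 0.4075277739
phi(d1) = 0.3245357747; exp(-qT) = 0.9927762179; exp(-rT) = 0.9828979294
Vega = S * exp(-qT) * phi(d1) * sqrt(T) = 52.9900 * 0.9927762179 * 0.3245357747 * 0.5000000000 = 8.536461


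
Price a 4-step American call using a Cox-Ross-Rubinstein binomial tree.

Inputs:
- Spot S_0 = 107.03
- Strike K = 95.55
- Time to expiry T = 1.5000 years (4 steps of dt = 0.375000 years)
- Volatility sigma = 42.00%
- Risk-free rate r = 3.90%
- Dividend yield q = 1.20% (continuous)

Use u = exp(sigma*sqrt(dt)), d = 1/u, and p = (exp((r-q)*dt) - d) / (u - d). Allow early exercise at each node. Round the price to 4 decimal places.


Answer: Price = V(0,0) = 28.4978

Derivation:
dt = T/N = 0.375000
u = exp(sigma*sqrt(dt)) = 1.293299; d = 1/u = 0.773216
p = (exp((r-q)*dt) - d) / (u - d) = 0.455620
Discount per step: exp(-r*dt) = 0.985481
Stock lattice S(k, i) with i counting down-moves:
  k=0: S(0,0) = 107.0300
  k=1: S(1,0) = 138.4218; S(1,1) = 82.7573
  k=2: S(2,0) = 179.0208; S(2,1) = 107.0300; S(2,2) = 63.9893
  k=3: S(3,0) = 231.5274; S(3,1) = 138.4218; S(3,2) = 82.7573; S(3,3) = 49.4776
  k=4: S(4,0) = 299.4343; S(4,1) = 179.0208; S(4,2) = 107.0300; S(4,3) = 63.9893; S(4,4) = 38.2569
Terminal payoffs V(N, i) = max(S_T - K, 0):
  V(4,0) = 203.884250; V(4,1) = 83.470803; V(4,2) = 11.480000; V(4,3) = 0.000000; V(4,4) = 0.000000
Backward induction: V(k, i) = exp(-r*dt) * [p * V(k+1, i) + (1-p) * V(k+1, i+1)]; then take max(V_cont, immediate exercise) for American.
  V(3,0) = exp(-r*dt) * [p*203.884250 + (1-p)*83.470803] = 136.325166; exercise = 135.977449; V(3,0) = max -> 136.325166
  V(3,1) = exp(-r*dt) * [p*83.470803 + (1-p)*11.480000] = 43.637558; exercise = 42.871806; V(3,1) = max -> 43.637558
  V(3,2) = exp(-r*dt) * [p*11.480000 + (1-p)*0.000000] = 5.154577; exercise = 0.000000; V(3,2) = max -> 5.154577
  V(3,3) = exp(-r*dt) * [p*0.000000 + (1-p)*0.000000] = 0.000000; exercise = 0.000000; V(3,3) = max -> 0.000000
  V(2,0) = exp(-r*dt) * [p*136.325166 + (1-p)*43.637558] = 84.621203; exercise = 83.470803; V(2,0) = max -> 84.621203
  V(2,1) = exp(-r*dt) * [p*43.637558 + (1-p)*5.154577] = 22.358791; exercise = 11.480000; V(2,1) = max -> 22.358791
  V(2,2) = exp(-r*dt) * [p*5.154577 + (1-p)*0.000000] = 2.314431; exercise = 0.000000; V(2,2) = max -> 2.314431
  V(1,0) = exp(-r*dt) * [p*84.621203 + (1-p)*22.358791] = 49.990308; exercise = 42.871806; V(1,0) = max -> 49.990308
  V(1,1) = exp(-r*dt) * [p*22.358791 + (1-p)*2.314431] = 11.280847; exercise = 0.000000; V(1,1) = max -> 11.280847
  V(0,0) = exp(-r*dt) * [p*49.990308 + (1-p)*11.280847] = 28.497807; exercise = 11.480000; V(0,0) = max -> 28.497807


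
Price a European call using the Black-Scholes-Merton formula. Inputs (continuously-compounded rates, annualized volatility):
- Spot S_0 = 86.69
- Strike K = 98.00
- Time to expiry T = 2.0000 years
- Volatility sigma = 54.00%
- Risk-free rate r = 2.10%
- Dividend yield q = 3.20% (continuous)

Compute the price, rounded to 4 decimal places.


Answer: Price = 20.1826

Derivation:
d1 = (ln(S/K) + (r - q + 0.5*sigma^2) * T) / (sigma * sqrt(T)) = 0.19245228
d2 = d1 - sigma * sqrt(T) = -0.57122304
exp(-rT) = 0.95886978; exp(-qT) = 0.93800500
C = S_0 * exp(-qT) * N(d1) - K * exp(-rT) * N(d2)
N(d1) = 0.57630603; N(d2) = 0.28392423
C = 86.6900 * 0.93800500 * 0.57630603 - 98.0000 * 0.95886978 * 0.28392423 = 20.1826
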